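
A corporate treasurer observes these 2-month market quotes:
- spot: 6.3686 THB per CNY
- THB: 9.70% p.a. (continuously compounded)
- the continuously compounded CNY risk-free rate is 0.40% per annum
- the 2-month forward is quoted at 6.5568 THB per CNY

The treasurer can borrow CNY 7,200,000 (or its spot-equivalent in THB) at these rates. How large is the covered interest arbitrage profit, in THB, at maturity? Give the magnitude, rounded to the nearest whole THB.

THB 639,193

T = 2/12 years.
Invest the CNY and cover forward: 7,200,000 × 1.0006668889 × 6.5568 = THB 47,240,443.13.
Convert at spot and invest in THB: 7,200,000 × 6.3686 × 1.0162980543 = THB 46,601,249.68.
The quoted forward overvalues CNY, so borrow THB, buy CNY at spot, deposit the CNY at 0.40%, and sell the proceeds forward at 6.5568.
Profit = 47,240,443.13 − 46,601,249.68 = THB 639,193.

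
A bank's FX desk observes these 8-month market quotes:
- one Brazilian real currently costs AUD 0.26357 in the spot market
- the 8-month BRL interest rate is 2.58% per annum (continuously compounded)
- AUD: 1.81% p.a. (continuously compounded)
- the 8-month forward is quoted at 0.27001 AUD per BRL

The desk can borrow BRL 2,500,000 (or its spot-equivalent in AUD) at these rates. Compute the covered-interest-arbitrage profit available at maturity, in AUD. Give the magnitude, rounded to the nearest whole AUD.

AUD 19,812

T = 8/12 years.
Keep in BRL, deliver into the forward: 2,500,000·1.01734877·0.27001 = AUD 686,735.85.
Swap to AUD now, deposit: 2,500,000·0.26357·1.01213976 = AUD 666,924.19.
The quoted forward overvalues BRL, so borrow AUD, buy BRL at spot, deposit the BRL at 2.58%, and sell the proceeds forward at 0.27001.
Arbitrage profit = |686,735.85 − 666,924.19| = AUD 19,812.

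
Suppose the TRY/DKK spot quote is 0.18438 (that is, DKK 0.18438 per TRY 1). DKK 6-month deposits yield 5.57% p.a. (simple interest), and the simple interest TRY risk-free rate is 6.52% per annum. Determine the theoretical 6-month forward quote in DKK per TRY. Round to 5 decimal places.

0.18353

T = 6/12 years.
DKK accumulates by 1 + 0.0557×6/12 = 1.027850.
Growth of 1 TRY over T: 1 + 0.0652×6/12 = 1.032600.
So F = 0.18438 × 1.027850 / 1.032600 = 0.1835318 (DKK/TRY).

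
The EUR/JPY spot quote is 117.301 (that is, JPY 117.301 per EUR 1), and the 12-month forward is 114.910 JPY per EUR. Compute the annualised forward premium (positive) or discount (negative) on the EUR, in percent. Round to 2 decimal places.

T = 1 year.
(F − S)/S = (114.910 − 117.301)/117.301 = -0.0203835.
×(1/T) gives -2.04% p.a.

-2.04%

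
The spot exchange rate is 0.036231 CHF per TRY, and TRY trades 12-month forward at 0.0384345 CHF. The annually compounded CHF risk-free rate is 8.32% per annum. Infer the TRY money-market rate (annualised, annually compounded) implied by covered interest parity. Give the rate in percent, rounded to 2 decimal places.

2.11%

T = 1 year.
F/S = 0.0384345/0.036231 = 1.0608181 = (growth of CHF) / (growth of TRY).
CHF growth factor: (1 + 0.0832)^1 = 1.083200.
So the TRY growth factor = 1.0210987.
r = 1.0210987^(1/1) − 1 = 0.021099 → 2.11%.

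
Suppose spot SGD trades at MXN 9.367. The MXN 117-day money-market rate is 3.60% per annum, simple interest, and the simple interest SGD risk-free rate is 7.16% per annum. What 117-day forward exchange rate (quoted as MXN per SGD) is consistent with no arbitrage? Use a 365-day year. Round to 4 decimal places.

9.2625

T = 117/365 years.
Growth of 1 MXN over T: 1 + 0.0360×117/365 = 1.0115397.
Growth of 1 SGD over T: 1 + 0.0716×117/365 = 1.0229512.
Forward (MXN per SGD) = 9.367 × 1.0115397 / 1.0229512 = 9.262507.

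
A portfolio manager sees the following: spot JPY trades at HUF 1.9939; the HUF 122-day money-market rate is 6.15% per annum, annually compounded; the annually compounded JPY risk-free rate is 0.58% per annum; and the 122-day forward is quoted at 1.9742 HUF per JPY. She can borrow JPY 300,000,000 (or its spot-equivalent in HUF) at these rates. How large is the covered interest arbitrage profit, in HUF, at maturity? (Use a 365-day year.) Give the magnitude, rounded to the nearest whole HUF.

T = 122/365 years.
Keep in JPY, deliver into the forward: 300,000,000·1.00193489926·1.9742 = HUF 593,405,963.44.
Swap to HUF now, deposit: 300,000,000·1.9939·1.02014914692 = HUF 610,222,615.21.
The quoted forward undervalues JPY, so borrow JPY, convert to HUF at spot, deposit the HUF at 6.15%, and buy JPY forward at 1.9742 to cover the loan.
Profit = 610,222,615.21 − 593,405,963.44 = HUF 16,816,652.

HUF 16,816,652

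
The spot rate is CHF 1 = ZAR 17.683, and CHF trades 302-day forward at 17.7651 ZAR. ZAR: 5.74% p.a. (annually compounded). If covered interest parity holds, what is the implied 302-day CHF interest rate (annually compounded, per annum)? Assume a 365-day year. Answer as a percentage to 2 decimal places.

5.15%

T = 302/365 years.
F/S = 17.7651/17.683 = 1.0046429 = (growth of ZAR) / (growth of CHF).
The ZAR side grows by (1 + 0.0574)^(302/365) = 1.0472625.
That pins the CHF growth at 1.0424226.
Annualise: 1.0424226^(365/302) − 1 = 0.051497 = 5.15%.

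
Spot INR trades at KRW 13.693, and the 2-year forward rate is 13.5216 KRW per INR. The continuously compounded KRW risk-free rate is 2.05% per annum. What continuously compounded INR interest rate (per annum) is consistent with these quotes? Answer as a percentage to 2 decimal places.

2.68%

T = 2 years.
CIP gives F = S · g_KRW/g_INR, so g_KRW/g_INR = 13.5216/13.693 = 0.9874827.
KRW growth factor: e^(0.0205×2) = 1.0418521.
So the INR growth factor = 1.0550586.
r = ln(1.0550586)/2 = 0.026798 → 2.68%.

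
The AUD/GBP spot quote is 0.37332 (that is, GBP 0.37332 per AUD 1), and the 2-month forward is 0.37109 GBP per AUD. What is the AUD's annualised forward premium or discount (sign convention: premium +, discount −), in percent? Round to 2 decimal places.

-3.58%

T = 2/12 years.
Period premium: (0.37109 − 0.37332)/0.37332 = -0.0059734.
×(1/T) gives -3.58% p.a.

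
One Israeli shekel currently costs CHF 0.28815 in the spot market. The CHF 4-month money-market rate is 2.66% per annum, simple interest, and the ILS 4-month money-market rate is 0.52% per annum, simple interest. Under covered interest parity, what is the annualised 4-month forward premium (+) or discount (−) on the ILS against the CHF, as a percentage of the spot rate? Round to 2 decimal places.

T = 4/12 years.
CIP forward (CHF per ILS) = 0.28815 × 1.0088667/1.0017333 = 0.29020193.
(F − S)/S ÷ T = (0.29020193 − 0.28815)/0.28815/(4/12) = 0.021363 → 2.14%.

+2.14%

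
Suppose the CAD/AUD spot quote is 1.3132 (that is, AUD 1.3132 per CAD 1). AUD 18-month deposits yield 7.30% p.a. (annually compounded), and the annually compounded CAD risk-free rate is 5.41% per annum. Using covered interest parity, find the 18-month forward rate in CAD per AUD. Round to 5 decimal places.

0.74147

T = 18/12 years.
Growth of 1 AUD over T: (1 + 0.0730)^(18/12) = 1.1114747.
Growth of 1 CAD over T: (1 + 0.0541)^(18/12) = 1.0822379.
Forward (AUD per CAD) = 1.3132 × 1.1114747 / 1.0822379 = 1.348676.
Invert for CAD per AUD: 1 / 1.348676 = 0.74147.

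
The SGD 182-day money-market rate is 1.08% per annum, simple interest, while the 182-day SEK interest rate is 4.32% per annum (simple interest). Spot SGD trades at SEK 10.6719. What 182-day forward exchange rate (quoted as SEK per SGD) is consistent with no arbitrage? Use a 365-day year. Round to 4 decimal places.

10.8434

T = 182/365 years.
Growth of 1 SEK over T: 1 + 0.0432×182/365 = 1.02154082.
Growth of 1 SGD over T: 1 + 0.0108×182/365 = 1.00538521.
CIP: F = S · (grow SEK)/(grow SGD) = 10.6719 × 1.02154082/1.00538521 = 10.843388 SEK per SGD.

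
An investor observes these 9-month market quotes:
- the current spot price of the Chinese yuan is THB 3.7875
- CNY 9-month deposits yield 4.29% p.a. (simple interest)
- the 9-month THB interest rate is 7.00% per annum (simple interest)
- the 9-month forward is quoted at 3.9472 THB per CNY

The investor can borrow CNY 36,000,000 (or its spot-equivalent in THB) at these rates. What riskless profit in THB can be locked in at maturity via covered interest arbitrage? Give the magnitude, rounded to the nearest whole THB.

THB 3,162,867

T = 9/12 years.
Invest the CNY and cover forward: 36,000,000 × 1.032175 × 3.9472 = THB 146,671,241.76.
Convert at spot and invest in THB: 36,000,000 × 3.7875 × 1.052500 = THB 143,508,375.00.
The quoted forward overvalues CNY, so borrow THB, buy CNY at spot, deposit the CNY at 4.29%, and sell the proceeds forward at 3.9472.
The gap between the two covered legs is THB 3,162,867.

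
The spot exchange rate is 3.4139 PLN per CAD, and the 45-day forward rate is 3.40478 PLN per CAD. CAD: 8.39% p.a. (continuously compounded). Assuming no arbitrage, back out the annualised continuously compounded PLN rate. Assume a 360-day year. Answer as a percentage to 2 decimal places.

6.25%

T = 45/360 years.
F/S = 3.40478/3.4139 = 0.9973286 = (growth of PLN) / (growth of CAD).
CAD growth factor: e^(0.0839×45/360) = 1.0105427.
So the PLN growth factor = 1.0078431.
r = ln(1.0078431)/(45/360) = 0.062500 → 6.25%.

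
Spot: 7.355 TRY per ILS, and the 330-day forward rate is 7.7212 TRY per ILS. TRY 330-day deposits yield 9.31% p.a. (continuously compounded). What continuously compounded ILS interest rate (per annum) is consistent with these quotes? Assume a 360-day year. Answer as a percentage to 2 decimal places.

T = 330/360 years.
F/S = 7.7212/7.355 = 1.0497893 = (growth of TRY) / (growth of ILS).
The TRY side grows by e^(0.0931×330/360) = 1.0890891.
That pins the ILS growth at 1.0374359.
r = ln(1.0374359)/(330/360) = 0.040093 → 4.01%.

4.01%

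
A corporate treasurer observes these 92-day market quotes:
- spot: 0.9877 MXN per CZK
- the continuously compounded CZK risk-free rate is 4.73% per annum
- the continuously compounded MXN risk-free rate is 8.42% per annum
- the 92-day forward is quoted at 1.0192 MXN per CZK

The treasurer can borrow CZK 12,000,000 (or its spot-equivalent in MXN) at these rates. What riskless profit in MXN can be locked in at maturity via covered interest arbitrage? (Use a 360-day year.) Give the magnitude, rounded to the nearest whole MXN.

MXN 268,934

T = 92/360 years.
Invest the CZK and cover forward: 12,000,000 × 1.0121611302 × 1.0192 = MXN 12,379,135.49.
Convert at spot and invest in MXN: 12,000,000 × 0.9877 × 1.0217509546 = MXN 12,110,201.01.
The quoted forward overvalues CZK, so borrow MXN, buy CZK at spot, deposit the CZK at 4.73%, and sell the proceeds forward at 1.0192.
Profit = 12,379,135.49 − 12,110,201.01 = MXN 268,934.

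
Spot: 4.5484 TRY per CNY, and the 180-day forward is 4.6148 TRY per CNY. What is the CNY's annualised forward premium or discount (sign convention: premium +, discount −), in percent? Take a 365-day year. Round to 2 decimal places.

T = 180/365 years.
Period premium: (4.6148 − 4.5484)/4.5484 = 0.0145985.
×(1/T) gives 2.96% p.a.

+2.96%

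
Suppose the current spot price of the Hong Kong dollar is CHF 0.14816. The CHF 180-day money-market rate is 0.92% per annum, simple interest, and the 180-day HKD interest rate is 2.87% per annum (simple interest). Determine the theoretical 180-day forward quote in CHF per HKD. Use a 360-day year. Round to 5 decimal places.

0.14674

T = 180/360 years.
CHF growth factor: 1 + 0.0092×180/360 = 1.004600.
HKD accumulates by 1 + 0.0287×180/360 = 1.014350.
CIP: F = S · (grow CHF)/(grow HKD) = 0.14816 × 1.004600/1.014350 = 0.1467359 CHF per HKD.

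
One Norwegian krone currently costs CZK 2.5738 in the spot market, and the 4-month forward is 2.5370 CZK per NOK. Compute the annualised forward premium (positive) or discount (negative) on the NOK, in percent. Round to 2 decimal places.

T = 4/12 years.
(F − S)/S = (2.5370 − 2.5738)/2.5738 = -0.0142979.
×(1/T) gives -4.29% p.a.

-4.29%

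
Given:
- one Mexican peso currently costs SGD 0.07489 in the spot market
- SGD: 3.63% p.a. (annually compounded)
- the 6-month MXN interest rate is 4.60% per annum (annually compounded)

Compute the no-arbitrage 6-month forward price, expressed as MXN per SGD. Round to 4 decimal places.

13.4153

T = 6/12 years.
SGD growth factor: (1 + 0.0363)^(6/12) = 1.01798821.
MXN accumulates by (1 + 0.0460)^(6/12) = 1.02274141.
CIP: F = S · (grow SGD)/(grow MXN) = 0.07489 × 1.01798821/1.02274141 = 0.074541948 SGD per MXN.
Invert for MXN per SGD: 1 / 0.074541948 = 13.4153.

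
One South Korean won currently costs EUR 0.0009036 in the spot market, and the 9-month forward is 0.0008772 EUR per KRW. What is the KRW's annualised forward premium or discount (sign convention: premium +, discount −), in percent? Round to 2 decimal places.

-3.90%

T = 9/12 years.
Period premium: (0.0008772 − 0.0009036)/0.0009036 = -0.0292165.
Per annum: -0.0292165 / (9/12) = -0.038955 = -3.90%.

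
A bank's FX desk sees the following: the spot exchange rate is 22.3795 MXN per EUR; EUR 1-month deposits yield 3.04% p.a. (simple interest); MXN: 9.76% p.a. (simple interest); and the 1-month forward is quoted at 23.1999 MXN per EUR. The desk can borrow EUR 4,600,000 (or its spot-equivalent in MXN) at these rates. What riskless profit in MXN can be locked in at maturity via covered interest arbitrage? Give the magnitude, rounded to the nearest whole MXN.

T = 1/12 years.
Keep in EUR, deliver into the forward: 4,600,000·1.00253333333·23.1999 = MXN 106,989,896.17.
Swap to MXN now, deposit: 4,600,000·22.3795·1.00813333333 = MXN 103,782,991.69.
The quoted forward overvalues EUR, so borrow MXN, buy EUR at spot, deposit the EUR at 3.04%, and sell the proceeds forward at 23.1999.
Arbitrage profit = |106,989,896.17 − 103,782,991.69| = MXN 3,206,904.

MXN 3,206,904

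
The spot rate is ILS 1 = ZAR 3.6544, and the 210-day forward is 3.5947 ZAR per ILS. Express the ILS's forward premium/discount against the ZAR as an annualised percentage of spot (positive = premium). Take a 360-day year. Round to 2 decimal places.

-2.80%

T = 210/360 years.
(F − S)/S = (3.5947 − 3.6544)/3.6544 = -0.0163365.
Per annum: -0.0163365 / (210/360) = -0.028005 = -2.80%.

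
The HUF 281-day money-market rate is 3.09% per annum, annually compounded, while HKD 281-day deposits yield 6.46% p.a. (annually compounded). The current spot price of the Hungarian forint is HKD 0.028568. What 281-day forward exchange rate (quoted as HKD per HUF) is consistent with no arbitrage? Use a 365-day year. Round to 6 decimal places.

0.029284

T = 281/365 years.
HKD accumulates by (1 + 0.0646)^(281/365) = 1.0493729.
Growth of 1 HUF over T: (1 + 0.0309)^(281/365) = 1.0237052.
Forward (HKD per HUF) = 0.028568 × 1.0493729 / 1.0237052 = 0.02928429.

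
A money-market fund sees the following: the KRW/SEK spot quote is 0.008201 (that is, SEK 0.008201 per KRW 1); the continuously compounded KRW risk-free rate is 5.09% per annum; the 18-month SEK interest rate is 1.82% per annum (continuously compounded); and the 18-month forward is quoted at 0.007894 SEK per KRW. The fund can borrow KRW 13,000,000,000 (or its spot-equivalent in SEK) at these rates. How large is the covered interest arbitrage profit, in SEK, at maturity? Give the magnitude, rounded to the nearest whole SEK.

SEK 1,200,430

T = 18/12 years.
Route A — deposit KRW, sell forward: 13,000,000,000 × 1.07934027715 × 0.007894 = SEK 110,764,057.92.
Route B — convert at spot, deposit SEK: 13,000,000,000 × 0.008201 × 1.02767605934 = SEK 109,563,627.71.
The quoted forward overvalues KRW, so borrow SEK, buy KRW at spot, deposit the KRW at 5.09%, and sell the proceeds forward at 0.007894.
Arbitrage profit = |110,764,057.92 − 109,563,627.71| = SEK 1,200,430.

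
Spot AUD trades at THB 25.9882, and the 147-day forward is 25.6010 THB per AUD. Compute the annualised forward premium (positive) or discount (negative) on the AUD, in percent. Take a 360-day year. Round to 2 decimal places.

-3.65%

T = 147/360 years.
(F − S)/S = (25.6010 − 25.9882)/25.9882 = -0.0148991.
Per annum: -0.0148991 / (147/360) = -0.036488 = -3.65%.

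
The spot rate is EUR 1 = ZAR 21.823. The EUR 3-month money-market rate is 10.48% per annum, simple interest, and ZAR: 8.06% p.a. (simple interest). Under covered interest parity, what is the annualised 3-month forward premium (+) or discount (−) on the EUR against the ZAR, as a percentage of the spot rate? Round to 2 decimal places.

T = 3/12 years.
No-arbitrage forward: 21.823 × 1.020150 / 1.026200 = 21.694342 ZAR/EUR.
(F − S)/S ÷ T = (21.694342 − 21.823)/21.823/(3/12) = -0.023582 → -2.36%.

-2.36%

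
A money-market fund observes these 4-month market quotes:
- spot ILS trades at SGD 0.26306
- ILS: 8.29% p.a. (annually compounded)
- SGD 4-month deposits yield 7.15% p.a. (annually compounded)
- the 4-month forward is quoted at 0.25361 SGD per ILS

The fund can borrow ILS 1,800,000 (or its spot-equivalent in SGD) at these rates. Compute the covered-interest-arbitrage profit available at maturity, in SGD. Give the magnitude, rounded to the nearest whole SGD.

SGD 15,755

T = 4/12 years.
Keep in ILS, deliver into the forward: 1,800,000·1.02690307·0.25361 = SGD 468,779.20.
Swap to SGD now, deposit: 1,800,000·0.26306·1.02328685 = SGD 484,534.51.
The quoted forward undervalues ILS, so borrow ILS, convert to SGD at spot, deposit the SGD at 7.15%, and buy ILS forward at 0.25361 to cover the loan.
Profit = 484,534.51 − 468,779.20 = SGD 15,755.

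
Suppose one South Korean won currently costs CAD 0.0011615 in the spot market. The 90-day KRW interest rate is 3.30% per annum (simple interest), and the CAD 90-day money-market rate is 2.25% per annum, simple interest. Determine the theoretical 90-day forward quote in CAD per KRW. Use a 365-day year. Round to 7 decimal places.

0.0011585

T = 90/365 years.
Growth of 1 CAD over T: 1 + 0.0225×90/365 = 1.0055479.
KRW accumulates by 1 + 0.0330×90/365 = 1.008137.
Forward (CAD per KRW) = 0.0011615 × 1.0055479 / 1.008137 = 0.001158517.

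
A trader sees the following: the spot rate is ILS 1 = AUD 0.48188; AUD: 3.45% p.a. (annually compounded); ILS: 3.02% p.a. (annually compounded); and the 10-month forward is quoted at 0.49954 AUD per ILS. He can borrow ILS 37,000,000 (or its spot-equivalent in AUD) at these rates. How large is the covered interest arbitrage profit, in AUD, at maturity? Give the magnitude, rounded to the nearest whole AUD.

AUD 606,272

T = 10/12 years.
Invest the ILS and cover forward: 37,000,000 × 1.0251040625 × 0.49954 = AUD 18,946,977.89.
Convert at spot and invest in AUD: 37,000,000 × 0.48188 × 1.0286684324 = AUD 18,340,705.54.
The quoted forward overvalues ILS, so borrow AUD, buy ILS at spot, deposit the ILS at 3.02%, and sell the proceeds forward at 0.49954.
Arbitrage profit = |18,946,977.89 − 18,340,705.54| = AUD 606,272.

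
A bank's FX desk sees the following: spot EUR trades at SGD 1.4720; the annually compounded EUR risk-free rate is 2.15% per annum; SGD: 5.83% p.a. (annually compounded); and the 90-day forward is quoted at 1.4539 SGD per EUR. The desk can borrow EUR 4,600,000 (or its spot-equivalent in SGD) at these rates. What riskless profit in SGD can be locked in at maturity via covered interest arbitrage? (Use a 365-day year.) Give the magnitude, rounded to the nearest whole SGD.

T = 90/365 years.
Route A — deposit EUR, sell forward: 4,600,000 × 1.005258964 × 1.4539 = SGD 6,723,111.64.
Route B — convert at spot, deposit SGD: 4,600,000 × 1.4720 × 1.014069971 = SGD 6,866,470.59.
The quoted forward undervalues EUR, so borrow EUR, convert to SGD at spot, deposit the SGD at 5.83%, and buy EUR forward at 1.4539 to cover the loan.
Profit = 6,866,470.59 − 6,723,111.64 = SGD 143,359.

SGD 143,359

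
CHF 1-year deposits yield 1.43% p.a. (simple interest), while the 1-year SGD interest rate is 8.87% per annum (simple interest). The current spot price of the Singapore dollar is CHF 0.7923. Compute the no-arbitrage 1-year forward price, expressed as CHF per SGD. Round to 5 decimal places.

T = 1 year.
Growth of 1 CHF over T: 1 + 0.0143×1 = 1.014300.
SGD growth factor: 1 + 0.0887×1 = 1.088700.
Forward (CHF per SGD) = 0.7923 × 1.014300 / 1.088700 = 0.7381555.

0.73816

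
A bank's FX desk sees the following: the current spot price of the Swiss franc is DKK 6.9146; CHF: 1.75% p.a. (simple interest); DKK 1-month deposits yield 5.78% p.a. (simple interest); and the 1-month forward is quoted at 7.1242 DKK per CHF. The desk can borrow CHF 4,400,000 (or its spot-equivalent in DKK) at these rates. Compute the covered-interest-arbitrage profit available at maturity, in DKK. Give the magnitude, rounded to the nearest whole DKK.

DKK 821,410

T = 1/12 years.
Invest the CHF and cover forward: 4,400,000 × 1.0014583333 × 7.1242 = DKK 31,392,193.62.
Convert at spot and invest in DKK: 4,400,000 × 6.9146 × 1.0048166667 = DKK 30,570,783.42.
The quoted forward overvalues CHF, so borrow DKK, buy CHF at spot, deposit the CHF at 1.75%, and sell the proceeds forward at 7.1242.
Arbitrage profit = |31,392,193.62 − 30,570,783.42| = DKK 821,410.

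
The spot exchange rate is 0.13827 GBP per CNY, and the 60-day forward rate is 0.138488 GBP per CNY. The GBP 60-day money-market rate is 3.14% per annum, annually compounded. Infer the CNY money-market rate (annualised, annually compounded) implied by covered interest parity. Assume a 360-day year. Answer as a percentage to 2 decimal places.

T = 60/360 years.
CIP gives F = S · g_GBP/g_CNY, so g_GBP/g_CNY = 0.138488/0.13827 = 1.0015766.
GBP growth factor: (1 + 0.0314)^(60/360) = 1.0051661.
Hence g_CNY = 1.0035838.
Annualise: 1.0035838^(360/60) − 1 = 0.021696 = 2.17%.

2.17%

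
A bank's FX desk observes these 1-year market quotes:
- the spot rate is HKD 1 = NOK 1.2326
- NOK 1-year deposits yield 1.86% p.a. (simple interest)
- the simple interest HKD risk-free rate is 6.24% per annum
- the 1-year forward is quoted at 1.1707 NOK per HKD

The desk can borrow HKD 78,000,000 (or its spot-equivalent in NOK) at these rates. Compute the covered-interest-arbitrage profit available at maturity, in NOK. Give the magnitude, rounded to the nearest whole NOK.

T = 1 year.
Invest the HKD and cover forward: 78,000,000 × 1.062400 × 1.1707 = NOK 97,012,631.04.
Convert at spot and invest in NOK: 78,000,000 × 1.2326 × 1.018600 = NOK 97,931,056.08.
The quoted forward undervalues HKD, so borrow HKD, convert to NOK at spot, deposit the NOK at 1.86%, and buy HKD forward at 1.1707 to cover the loan.
Arbitrage profit = |97,012,631.04 − 97,931,056.08| = NOK 918,425.

NOK 918,425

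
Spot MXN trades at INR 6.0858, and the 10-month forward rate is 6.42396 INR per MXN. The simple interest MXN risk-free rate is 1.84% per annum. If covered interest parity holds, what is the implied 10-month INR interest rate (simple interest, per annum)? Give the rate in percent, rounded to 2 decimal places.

8.61%

T = 10/12 years.
F/S = 6.42396/6.0858 = 1.0555654 = (growth of INR) / (growth of MXN).
MXN growth factor: 1 + 0.0184×10/12 = 1.0153333.
So the INR growth factor = 1.0717507.
(1.0717507 − 1)/T = 0.086101, i.e. 8.61%.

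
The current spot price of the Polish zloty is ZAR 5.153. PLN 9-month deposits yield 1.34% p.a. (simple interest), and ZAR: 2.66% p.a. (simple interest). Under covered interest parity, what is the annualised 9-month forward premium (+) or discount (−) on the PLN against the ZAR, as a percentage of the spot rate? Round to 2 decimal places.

T = 9/12 years.
No-arbitrage forward: 5.153 × 1.019950 / 1.010050 = 5.203507 ZAR/PLN.
(F − S)/S ÷ T = (5.203507 − 5.153)/5.153/(9/12) = 0.013069 → 1.31%.

+1.31%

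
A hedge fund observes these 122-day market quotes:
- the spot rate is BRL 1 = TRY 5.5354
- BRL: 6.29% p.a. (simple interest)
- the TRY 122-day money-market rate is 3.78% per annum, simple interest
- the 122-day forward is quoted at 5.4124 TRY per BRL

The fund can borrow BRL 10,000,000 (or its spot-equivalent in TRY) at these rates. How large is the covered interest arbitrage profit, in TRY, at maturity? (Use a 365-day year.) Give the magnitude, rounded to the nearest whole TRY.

TRY 791,462

T = 122/365 years.
Route A — deposit BRL, sell forward: 10,000,000 × 1.0210241096 × 5.4124 = TRY 55,261,908.91.
Route B — convert at spot, deposit TRY: 10,000,000 × 5.5354 × 1.0126345205 = TRY 56,053,371.25.
The quoted forward undervalues BRL, so borrow BRL, convert to TRY at spot, deposit the TRY at 3.78%, and buy BRL forward at 5.4124 to cover the loan.
The gap between the two covered legs is TRY 791,462.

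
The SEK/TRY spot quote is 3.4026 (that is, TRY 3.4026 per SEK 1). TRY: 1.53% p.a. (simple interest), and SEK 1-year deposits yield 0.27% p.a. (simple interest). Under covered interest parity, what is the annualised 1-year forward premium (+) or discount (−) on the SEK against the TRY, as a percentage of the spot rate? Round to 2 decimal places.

T = 1 year.
F = S · g_TRY/g_SEK = 3.4026 × 1.015300/1.002700 = 3.4453573.
(F − S)/S ÷ T = (3.4453573 − 3.4026)/3.4026/1 = 0.012566 → 1.26%.

+1.26%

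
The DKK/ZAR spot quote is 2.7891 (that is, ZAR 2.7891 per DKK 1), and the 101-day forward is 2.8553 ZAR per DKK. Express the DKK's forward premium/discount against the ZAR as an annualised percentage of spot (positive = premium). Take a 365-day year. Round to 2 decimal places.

+8.58%

T = 101/365 years.
Period premium: (2.8553 − 2.7891)/2.7891 = 0.0237353.
Per annum: 0.0237353 / (101/365) = 0.085776 = 8.58%.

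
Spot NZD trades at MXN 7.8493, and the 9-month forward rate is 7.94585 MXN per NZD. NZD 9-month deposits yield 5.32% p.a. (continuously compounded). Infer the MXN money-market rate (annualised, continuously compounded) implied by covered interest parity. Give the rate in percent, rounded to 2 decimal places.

T = 9/12 years.
By CIP, F/S equals the MXN-to-NZD growth ratio: 7.94585/7.8493 = 1.0123005.
NZD growth factor: e^(0.0532×9/12) = 1.0407067.
That pins the MXN growth at 1.0535079.
r = ln(1.0535079)/(9/12) = 0.069501 → 6.95%.

6.95%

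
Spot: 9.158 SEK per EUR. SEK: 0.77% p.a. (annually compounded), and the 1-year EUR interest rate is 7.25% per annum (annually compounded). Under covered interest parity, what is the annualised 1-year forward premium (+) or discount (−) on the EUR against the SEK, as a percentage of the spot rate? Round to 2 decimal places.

T = 1 year.
No-arbitrage forward: 9.158 × 1.007700 / 1.072500 = 8.604677 SEK/EUR.
(F − S)/S ÷ T = (8.604677 − 9.158)/9.158/1 = -0.060420 → -6.04%.

-6.04%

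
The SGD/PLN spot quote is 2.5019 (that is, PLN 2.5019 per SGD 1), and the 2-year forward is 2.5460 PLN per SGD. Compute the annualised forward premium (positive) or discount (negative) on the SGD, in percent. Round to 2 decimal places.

+0.88%

T = 2 years.
(F − S)/S = (2.5460 − 2.5019)/2.5019 = 0.0176266.
×(1/T) gives 0.88% p.a.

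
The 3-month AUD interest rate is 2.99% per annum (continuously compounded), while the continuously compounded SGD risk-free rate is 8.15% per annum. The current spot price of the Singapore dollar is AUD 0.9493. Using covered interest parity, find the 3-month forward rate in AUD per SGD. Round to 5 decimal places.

T = 3/12 years.
AUD accumulates by e^(0.0299×3/12) = 1.007503.
Growth of 1 SGD over T: e^(0.0815×3/12) = 1.020584.
Forward (AUD per SGD) = 0.9493 × 1.007503 / 1.020584 = 0.9371327.

0.93713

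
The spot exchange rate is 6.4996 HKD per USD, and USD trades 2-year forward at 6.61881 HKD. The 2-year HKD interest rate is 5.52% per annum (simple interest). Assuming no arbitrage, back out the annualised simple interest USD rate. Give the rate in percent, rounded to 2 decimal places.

4.52%

T = 2 years.
F/S = 6.61881/6.4996 = 1.0183411 = (growth of HKD) / (growth of USD).
The HKD side grows by 1 + 0.0552×2 = 1.110400.
So the USD growth factor = 1.0904008.
r = (1.0904008 − 1)/2 = 0.045200 → 4.52%.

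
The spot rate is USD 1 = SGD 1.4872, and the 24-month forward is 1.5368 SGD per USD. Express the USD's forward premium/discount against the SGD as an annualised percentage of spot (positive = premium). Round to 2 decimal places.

T = 2 years.
(F − S)/S = (1.5368 − 1.4872)/1.4872 = 0.0333513.
Annualise by dividing by T: 0.0333513 / 2 = 0.016676 → 1.67%.

+1.67%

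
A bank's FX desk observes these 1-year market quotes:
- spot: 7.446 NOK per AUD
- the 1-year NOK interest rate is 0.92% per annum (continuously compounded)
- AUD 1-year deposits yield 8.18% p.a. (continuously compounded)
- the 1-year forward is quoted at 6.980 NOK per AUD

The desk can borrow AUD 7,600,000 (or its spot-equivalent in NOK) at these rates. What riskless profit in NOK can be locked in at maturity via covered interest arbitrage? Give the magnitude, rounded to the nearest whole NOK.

NOK 457,118

T = 1 year.
Invest the AUD and cover forward: 7,600,000 × 1.0852387404 × 6.980 = NOK 57,569,744.70.
Convert at spot and invest in NOK: 7,600,000 × 7.446 × 1.0092424501 = NOK 57,112,626.55.
The quoted forward overvalues AUD, so borrow NOK, buy AUD at spot, deposit the AUD at 8.18%, and sell the proceeds forward at 6.980.
Profit = 57,569,744.70 − 57,112,626.55 = NOK 457,118.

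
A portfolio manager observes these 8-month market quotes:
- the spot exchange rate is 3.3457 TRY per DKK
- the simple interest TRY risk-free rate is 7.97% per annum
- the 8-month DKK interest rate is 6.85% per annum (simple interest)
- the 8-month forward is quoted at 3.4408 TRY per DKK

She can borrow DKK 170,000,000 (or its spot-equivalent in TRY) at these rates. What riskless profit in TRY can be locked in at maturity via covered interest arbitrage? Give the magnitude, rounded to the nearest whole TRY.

T = 8/12 years.
Invest the DKK and cover forward: 170,000,000 × 1.04566666667 × 3.4408 = TRY 611,648,077.34.
Convert at spot and invest in TRY: 170,000,000 × 3.3457 × 1.05313333333 = TRY 598,989,592.86.
The quoted forward overvalues DKK, so borrow TRY, buy DKK at spot, deposit the DKK at 6.85%, and sell the proceeds forward at 3.4408.
Arbitrage profit = |611,648,077.34 − 598,989,592.86| = TRY 12,658,484.

TRY 12,658,484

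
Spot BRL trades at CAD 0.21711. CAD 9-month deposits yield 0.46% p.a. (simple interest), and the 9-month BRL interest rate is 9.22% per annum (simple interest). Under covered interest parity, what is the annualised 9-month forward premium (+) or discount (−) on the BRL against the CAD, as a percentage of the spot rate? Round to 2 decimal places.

T = 9/12 years.
CIP forward (CAD per BRL) = 0.21711 × 1.003450/1.069150 = 0.20376844.
(F − S)/S ÷ T = (0.20376844 − 0.21711)/0.21711/(9/12) = -0.081934 → -8.19%.

-8.19%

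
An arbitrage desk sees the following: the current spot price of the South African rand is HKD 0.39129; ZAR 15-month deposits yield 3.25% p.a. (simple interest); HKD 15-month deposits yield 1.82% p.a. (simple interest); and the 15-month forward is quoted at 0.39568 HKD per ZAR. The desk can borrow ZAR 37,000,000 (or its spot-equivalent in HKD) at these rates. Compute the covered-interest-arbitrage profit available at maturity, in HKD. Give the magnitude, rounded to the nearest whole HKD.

HKD 427,818

T = 15/12 years.
Keep in ZAR, deliver into the forward: 37,000,000·1.040625·0.39568 = HKD 15,234,916.50.
Swap to HKD now, deposit: 37,000,000·0.39129·1.022750 = HKD 14,807,098.36.
The quoted forward overvalues ZAR, so borrow HKD, buy ZAR at spot, deposit the ZAR at 3.25%, and sell the proceeds forward at 0.39568.
Arbitrage profit = |15,234,916.50 − 14,807,098.36| = HKD 427,818.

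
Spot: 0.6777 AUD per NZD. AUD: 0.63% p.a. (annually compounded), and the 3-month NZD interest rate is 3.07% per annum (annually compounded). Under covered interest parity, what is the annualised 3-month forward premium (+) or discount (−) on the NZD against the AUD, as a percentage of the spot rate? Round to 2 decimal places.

T = 3/12 years.
CIP forward (AUD per NZD) = 0.6777 × 1.0015713/1.0075882 = 0.6736531.
Annualised premium = (F − S)/S × (1/T) = (0.6736531 − 0.6777)/0.6777 ÷ (3/12) = -2.39%.

-2.39%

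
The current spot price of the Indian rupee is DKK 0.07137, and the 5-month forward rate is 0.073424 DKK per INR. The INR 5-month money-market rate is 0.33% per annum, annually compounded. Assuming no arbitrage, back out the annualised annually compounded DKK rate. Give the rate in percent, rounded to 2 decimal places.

7.40%

T = 5/12 years.
F/S = 0.073424/0.07137 = 1.0287796 = (growth of DKK) / (growth of INR).
INR growth factor: (1 + 0.0033)^(5/12) = 1.0013737.
That pins the DKK growth at 1.0301928.
Annualise: 1.0301928^(12/5) − 1 = 0.074000 = 7.40%.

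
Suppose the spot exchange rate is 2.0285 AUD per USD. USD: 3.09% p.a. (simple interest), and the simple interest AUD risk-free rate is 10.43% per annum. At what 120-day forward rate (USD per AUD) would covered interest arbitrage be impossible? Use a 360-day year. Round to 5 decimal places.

T = 120/360 years.
Growth of 1 AUD over T: 1 + 0.1043×120/360 = 1.0347667.
USD accumulates by 1 + 0.0309×120/360 = 1.010300.
Forward (AUD per USD) = 2.0285 × 1.0347667 / 1.010300 = 2.077625.
Invert for USD per AUD: 1 / 2.077625 = 0.48132.

0.48132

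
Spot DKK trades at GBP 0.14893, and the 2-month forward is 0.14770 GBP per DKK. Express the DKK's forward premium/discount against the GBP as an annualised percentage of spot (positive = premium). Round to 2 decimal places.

-4.96%

T = 2/12 years.
Period premium: (0.14770 − 0.14893)/0.14893 = -0.0082589.
Annualise by dividing by T: -0.0082589 / (2/12) = -0.049553 → -4.96%.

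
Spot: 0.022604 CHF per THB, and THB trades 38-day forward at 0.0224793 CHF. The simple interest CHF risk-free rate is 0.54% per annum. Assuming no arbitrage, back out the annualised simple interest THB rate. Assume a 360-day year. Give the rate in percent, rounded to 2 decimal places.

T = 38/360 years.
CIP gives F = S · g_CHF/g_THB, so g_CHF/g_THB = 0.0224793/0.022604 = 0.9944833.
The CHF side grows by 1 + 0.0054×38/360 = 1.000570.
That pins the THB growth at 1.0061205.
r = (1.0061205 − 1)/(38/360) = 0.057984 → 5.80%.

5.80%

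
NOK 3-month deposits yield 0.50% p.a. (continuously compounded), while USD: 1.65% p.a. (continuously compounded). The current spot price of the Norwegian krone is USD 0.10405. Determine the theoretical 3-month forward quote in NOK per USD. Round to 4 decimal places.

T = 3/12 years.
Growth of 1 USD over T: e^(0.0165×3/12) = 1.0041335.
NOK growth factor: e^(0.0050×3/12) = 1.0012508.
CIP: F = S · (grow USD)/(grow NOK) = 0.10405 × 1.0041335/1.0012508 = 0.1043496 USD per NOK.
Invert for NOK per USD: 1 / 0.1043496 = 9.5832.

9.5832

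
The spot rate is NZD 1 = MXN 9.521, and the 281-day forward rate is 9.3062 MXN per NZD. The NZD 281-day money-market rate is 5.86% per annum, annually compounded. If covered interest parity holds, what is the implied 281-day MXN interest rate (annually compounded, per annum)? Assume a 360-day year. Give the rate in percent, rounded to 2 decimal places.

2.81%

T = 281/360 years.
F/S = 9.3062/9.521 = 0.9774393 = (growth of MXN) / (growth of NZD).
NZD growth factor: (1 + 0.0586)^(281/360) = 1.0454532.
Hence g_MXN = 1.021867.
r = 1.021867^(360/281) − 1 = 0.028100 → 2.81%.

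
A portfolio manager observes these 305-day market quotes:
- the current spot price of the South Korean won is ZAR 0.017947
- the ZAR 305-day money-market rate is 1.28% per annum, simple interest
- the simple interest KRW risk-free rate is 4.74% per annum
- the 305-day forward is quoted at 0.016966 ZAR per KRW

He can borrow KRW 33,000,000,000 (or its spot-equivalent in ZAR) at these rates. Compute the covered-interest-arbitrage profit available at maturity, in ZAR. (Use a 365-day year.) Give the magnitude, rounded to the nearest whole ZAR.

T = 305/365 years.
Invest the KRW and cover forward: 33,000,000,000 × 1.03960821918 × 0.016966 = ZAR 582,053,770.54.
Convert at spot and invest in ZAR: 33,000,000,000 × 0.017947 × 1.01069589041 = ZAR 598,585,651.79.
The quoted forward undervalues KRW, so borrow KRW, convert to ZAR at spot, deposit the ZAR at 1.28%, and buy KRW forward at 0.016966 to cover the loan.
Profit = 598,585,651.79 − 582,053,770.54 = ZAR 16,531,881.

ZAR 16,531,881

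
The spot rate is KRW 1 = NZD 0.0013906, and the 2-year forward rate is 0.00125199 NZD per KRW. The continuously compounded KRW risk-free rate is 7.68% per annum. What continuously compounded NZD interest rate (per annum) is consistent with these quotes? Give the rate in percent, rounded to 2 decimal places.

T = 2 years.
F/S = 0.00125199/0.0013906 = 0.9003236 = (growth of NZD) / (growth of KRW).
The KRW side grows by e^(0.0768×2) = 1.1660244.
That pins the NZD growth at 1.0497993.
Take logs: ln 1.0497993 / 2 = 0.024300, so 2.43%.

2.43%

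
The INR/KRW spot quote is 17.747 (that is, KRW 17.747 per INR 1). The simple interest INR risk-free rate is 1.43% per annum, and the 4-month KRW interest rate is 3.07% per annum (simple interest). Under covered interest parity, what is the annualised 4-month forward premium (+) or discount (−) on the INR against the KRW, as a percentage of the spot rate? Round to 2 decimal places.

+1.63%

T = 4/12 years.
F = S · g_KRW/g_INR = 17.747 × 1.0102333/1.0047667 = 17.843555.
(F − S)/S ÷ T = (17.843555 − 17.747)/17.747/(4/12) = 0.016322 → 1.63%.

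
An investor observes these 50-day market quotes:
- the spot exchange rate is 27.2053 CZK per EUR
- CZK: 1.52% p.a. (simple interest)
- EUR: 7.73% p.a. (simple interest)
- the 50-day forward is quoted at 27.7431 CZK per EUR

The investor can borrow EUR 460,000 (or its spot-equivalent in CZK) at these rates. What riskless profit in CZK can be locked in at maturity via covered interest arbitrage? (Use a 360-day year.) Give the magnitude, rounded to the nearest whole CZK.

T = 50/360 years.
Keep in EUR, deliver into the forward: 460,000·1.0107361111·27.7431 = CZK 12,898,838.38.
Swap to CZK now, deposit: 460,000·27.2053·1.0021111111 = CZK 12,540,857.37.
The quoted forward overvalues EUR, so borrow CZK, buy EUR at spot, deposit the EUR at 7.73%, and sell the proceeds forward at 27.7431.
Arbitrage profit = |12,898,838.38 − 12,540,857.37| = CZK 357,981.

CZK 357,981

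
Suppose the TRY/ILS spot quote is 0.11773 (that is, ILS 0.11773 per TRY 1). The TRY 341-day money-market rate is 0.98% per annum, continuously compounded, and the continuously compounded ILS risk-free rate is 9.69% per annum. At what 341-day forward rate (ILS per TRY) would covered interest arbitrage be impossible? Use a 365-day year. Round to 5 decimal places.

0.12771

T = 341/365 years.
Growth of 1 ILS over T: e^(0.0969×341/365) = 1.0947527.
TRY growth factor: e^(0.0098×341/365) = 1.0091977.
Forward (ILS per TRY) = 0.11773 × 1.0947527 / 1.0091977 = 0.1277106.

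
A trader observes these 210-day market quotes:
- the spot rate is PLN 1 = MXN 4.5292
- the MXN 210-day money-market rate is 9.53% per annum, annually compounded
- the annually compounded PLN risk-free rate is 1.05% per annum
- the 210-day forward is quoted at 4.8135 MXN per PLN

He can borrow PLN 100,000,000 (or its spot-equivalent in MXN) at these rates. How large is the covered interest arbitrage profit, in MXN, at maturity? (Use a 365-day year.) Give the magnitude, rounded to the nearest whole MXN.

MXN 6,978,764

T = 210/365 years.
Invest the PLN and cover forward: 100,000,000 × 1.00602769429 × 4.8135 = MXN 484,251,430.65.
Convert at spot and invest in MXN: 100,000,000 × 4.5292 × 1.05376814077 = MXN 477,272,666.32.
The quoted forward overvalues PLN, so borrow MXN, buy PLN at spot, deposit the PLN at 1.05%, and sell the proceeds forward at 4.8135.
Arbitrage profit = |484,251,430.65 − 477,272,666.32| = MXN 6,978,764.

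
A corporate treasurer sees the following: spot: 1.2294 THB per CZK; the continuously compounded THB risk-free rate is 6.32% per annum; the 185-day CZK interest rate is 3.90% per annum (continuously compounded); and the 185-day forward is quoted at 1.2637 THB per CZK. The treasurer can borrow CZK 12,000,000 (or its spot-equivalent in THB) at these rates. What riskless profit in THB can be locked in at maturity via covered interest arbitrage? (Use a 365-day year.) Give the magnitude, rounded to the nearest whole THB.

THB 234,114

T = 185/365 years.
Keep in CZK, deliver into the forward: 12,000,000·1.0199637866·1.2637 = THB 15,467,138.85.
Swap to THB now, deposit: 12,000,000·1.2294·1.0325514516 = THB 15,233,025.06.
The quoted forward overvalues CZK, so borrow THB, buy CZK at spot, deposit the CZK at 3.90%, and sell the proceeds forward at 1.2637.
Profit = 15,467,138.85 − 15,233,025.06 = THB 234,114.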